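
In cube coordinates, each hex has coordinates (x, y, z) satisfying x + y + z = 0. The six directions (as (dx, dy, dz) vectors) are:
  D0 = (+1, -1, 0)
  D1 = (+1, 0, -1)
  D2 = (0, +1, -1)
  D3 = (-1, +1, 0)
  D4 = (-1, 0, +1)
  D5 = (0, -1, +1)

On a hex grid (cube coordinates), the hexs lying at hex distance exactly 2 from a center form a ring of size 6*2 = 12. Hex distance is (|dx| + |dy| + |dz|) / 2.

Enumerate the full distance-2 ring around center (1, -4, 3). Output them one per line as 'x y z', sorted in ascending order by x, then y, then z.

Walk ring at distance 2 from (1, -4, 3):
Start at center + D4*2 = (-1, -4, 5)
  hex 0: (-1, -4, 5)
  hex 1: (0, -5, 5)
  hex 2: (1, -6, 5)
  hex 3: (2, -6, 4)
  hex 4: (3, -6, 3)
  hex 5: (3, -5, 2)
  hex 6: (3, -4, 1)
  hex 7: (2, -3, 1)
  hex 8: (1, -2, 1)
  hex 9: (0, -2, 2)
  hex 10: (-1, -2, 3)
  hex 11: (-1, -3, 4)
Sorted: 12 hexes.

Answer: -1 -4 5
-1 -3 4
-1 -2 3
0 -5 5
0 -2 2
1 -6 5
1 -2 1
2 -6 4
2 -3 1
3 -6 3
3 -5 2
3 -4 1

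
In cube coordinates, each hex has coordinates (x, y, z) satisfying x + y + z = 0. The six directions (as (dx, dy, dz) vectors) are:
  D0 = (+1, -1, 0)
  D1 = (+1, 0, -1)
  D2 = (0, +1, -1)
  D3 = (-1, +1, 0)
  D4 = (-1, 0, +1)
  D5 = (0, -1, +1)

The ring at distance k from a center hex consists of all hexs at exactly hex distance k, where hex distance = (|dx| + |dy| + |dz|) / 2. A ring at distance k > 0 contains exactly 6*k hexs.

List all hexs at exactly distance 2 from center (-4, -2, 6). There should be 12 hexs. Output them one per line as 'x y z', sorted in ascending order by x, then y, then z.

Answer: -6 -2 8
-6 -1 7
-6 0 6
-5 -3 8
-5 0 5
-4 -4 8
-4 0 4
-3 -4 7
-3 -1 4
-2 -4 6
-2 -3 5
-2 -2 4

Derivation:
Walk ring at distance 2 from (-4, -2, 6):
Start at center + D4*2 = (-6, -2, 8)
  hex 0: (-6, -2, 8)
  hex 1: (-5, -3, 8)
  hex 2: (-4, -4, 8)
  hex 3: (-3, -4, 7)
  hex 4: (-2, -4, 6)
  hex 5: (-2, -3, 5)
  hex 6: (-2, -2, 4)
  hex 7: (-3, -1, 4)
  hex 8: (-4, 0, 4)
  hex 9: (-5, 0, 5)
  hex 10: (-6, 0, 6)
  hex 11: (-6, -1, 7)
Sorted: 12 hexes.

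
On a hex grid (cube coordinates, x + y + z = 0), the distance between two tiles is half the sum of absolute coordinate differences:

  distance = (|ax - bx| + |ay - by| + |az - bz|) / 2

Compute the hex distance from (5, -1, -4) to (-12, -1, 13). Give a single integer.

|ax - bx| = |5 - (-12)| = 17
|ay - by| = |-1 - (-1)| = 0
|az - bz| = |-4 - 13| = 17
distance = (17 + 0 + 17) / 2 = 34 / 2 = 17

Answer: 17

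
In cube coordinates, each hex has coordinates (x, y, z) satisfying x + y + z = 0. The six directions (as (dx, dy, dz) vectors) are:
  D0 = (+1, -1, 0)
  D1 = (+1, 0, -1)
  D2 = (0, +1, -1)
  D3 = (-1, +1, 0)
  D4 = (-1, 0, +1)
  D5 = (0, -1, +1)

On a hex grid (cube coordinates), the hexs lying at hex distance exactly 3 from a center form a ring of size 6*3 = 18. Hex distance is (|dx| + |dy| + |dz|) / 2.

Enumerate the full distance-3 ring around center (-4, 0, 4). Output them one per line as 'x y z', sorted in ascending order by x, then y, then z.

Answer: -7 0 7
-7 1 6
-7 2 5
-7 3 4
-6 -1 7
-6 3 3
-5 -2 7
-5 3 2
-4 -3 7
-4 3 1
-3 -3 6
-3 2 1
-2 -3 5
-2 1 1
-1 -3 4
-1 -2 3
-1 -1 2
-1 0 1

Derivation:
Walk ring at distance 3 from (-4, 0, 4):
Start at center + D4*3 = (-7, 0, 7)
  hex 0: (-7, 0, 7)
  hex 1: (-6, -1, 7)
  hex 2: (-5, -2, 7)
  hex 3: (-4, -3, 7)
  hex 4: (-3, -3, 6)
  hex 5: (-2, -3, 5)
  hex 6: (-1, -3, 4)
  hex 7: (-1, -2, 3)
  hex 8: (-1, -1, 2)
  hex 9: (-1, 0, 1)
  hex 10: (-2, 1, 1)
  hex 11: (-3, 2, 1)
  hex 12: (-4, 3, 1)
  hex 13: (-5, 3, 2)
  hex 14: (-6, 3, 3)
  hex 15: (-7, 3, 4)
  hex 16: (-7, 2, 5)
  hex 17: (-7, 1, 6)
Sorted: 18 hexes.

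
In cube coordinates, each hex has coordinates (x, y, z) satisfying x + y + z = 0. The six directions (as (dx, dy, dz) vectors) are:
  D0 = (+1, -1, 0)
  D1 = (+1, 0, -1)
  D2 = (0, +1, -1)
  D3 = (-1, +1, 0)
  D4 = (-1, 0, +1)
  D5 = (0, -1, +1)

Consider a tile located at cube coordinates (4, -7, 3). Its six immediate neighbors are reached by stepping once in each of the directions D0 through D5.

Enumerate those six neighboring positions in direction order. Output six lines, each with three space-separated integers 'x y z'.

Answer: 5 -8 3
5 -7 2
4 -6 2
3 -6 3
3 -7 4
4 -8 4

Derivation:
Center: (4, -7, 3). Add each direction:
  D0: (4, -7, 3) + (1, -1, 0) = (5, -8, 3)
  D1: (4, -7, 3) + (1, 0, -1) = (5, -7, 2)
  D2: (4, -7, 3) + (0, 1, -1) = (4, -6, 2)
  D3: (4, -7, 3) + (-1, 1, 0) = (3, -6, 3)
  D4: (4, -7, 3) + (-1, 0, 1) = (3, -7, 4)
  D5: (4, -7, 3) + (0, -1, 1) = (4, -8, 4)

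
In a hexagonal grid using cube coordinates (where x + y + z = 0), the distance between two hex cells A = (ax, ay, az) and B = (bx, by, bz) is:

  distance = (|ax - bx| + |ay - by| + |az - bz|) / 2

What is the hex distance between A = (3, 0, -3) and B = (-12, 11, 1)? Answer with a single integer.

|ax - bx| = |3 - (-12)| = 15
|ay - by| = |0 - 11| = 11
|az - bz| = |-3 - 1| = 4
distance = (15 + 11 + 4) / 2 = 30 / 2 = 15

Answer: 15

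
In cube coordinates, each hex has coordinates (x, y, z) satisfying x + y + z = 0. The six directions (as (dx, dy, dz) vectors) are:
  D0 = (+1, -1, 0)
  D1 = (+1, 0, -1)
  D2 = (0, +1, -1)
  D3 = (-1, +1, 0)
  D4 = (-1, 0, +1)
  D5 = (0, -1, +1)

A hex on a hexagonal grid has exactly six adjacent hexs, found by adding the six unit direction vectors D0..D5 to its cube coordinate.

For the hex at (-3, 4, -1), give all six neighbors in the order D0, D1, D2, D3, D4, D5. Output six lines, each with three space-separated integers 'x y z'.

Answer: -2 3 -1
-2 4 -2
-3 5 -2
-4 5 -1
-4 4 0
-3 3 0

Derivation:
Center: (-3, 4, -1). Add each direction:
  D0: (-3, 4, -1) + (1, -1, 0) = (-2, 3, -1)
  D1: (-3, 4, -1) + (1, 0, -1) = (-2, 4, -2)
  D2: (-3, 4, -1) + (0, 1, -1) = (-3, 5, -2)
  D3: (-3, 4, -1) + (-1, 1, 0) = (-4, 5, -1)
  D4: (-3, 4, -1) + (-1, 0, 1) = (-4, 4, 0)
  D5: (-3, 4, -1) + (0, -1, 1) = (-3, 3, 0)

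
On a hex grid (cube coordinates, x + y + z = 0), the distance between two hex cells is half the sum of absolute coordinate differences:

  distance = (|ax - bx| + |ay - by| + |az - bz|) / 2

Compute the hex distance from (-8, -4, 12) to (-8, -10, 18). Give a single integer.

|ax - bx| = |-8 - (-8)| = 0
|ay - by| = |-4 - (-10)| = 6
|az - bz| = |12 - 18| = 6
distance = (0 + 6 + 6) / 2 = 12 / 2 = 6

Answer: 6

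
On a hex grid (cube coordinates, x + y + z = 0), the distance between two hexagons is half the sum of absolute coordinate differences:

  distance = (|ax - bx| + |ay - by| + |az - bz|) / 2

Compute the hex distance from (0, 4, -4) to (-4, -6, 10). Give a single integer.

Answer: 14

Derivation:
|ax - bx| = |0 - (-4)| = 4
|ay - by| = |4 - (-6)| = 10
|az - bz| = |-4 - 10| = 14
distance = (4 + 10 + 14) / 2 = 28 / 2 = 14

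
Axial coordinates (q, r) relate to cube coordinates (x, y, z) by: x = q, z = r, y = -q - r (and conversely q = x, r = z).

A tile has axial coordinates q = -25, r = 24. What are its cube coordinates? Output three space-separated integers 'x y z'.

x = q = -25
z = r = 24
y = -x - z = -(-25) - (24) = 1

Answer: -25 1 24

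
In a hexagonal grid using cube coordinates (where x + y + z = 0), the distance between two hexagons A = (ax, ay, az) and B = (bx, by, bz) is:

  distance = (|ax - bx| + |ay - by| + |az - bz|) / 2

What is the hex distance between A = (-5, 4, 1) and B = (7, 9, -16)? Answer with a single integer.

|ax - bx| = |-5 - 7| = 12
|ay - by| = |4 - 9| = 5
|az - bz| = |1 - (-16)| = 17
distance = (12 + 5 + 17) / 2 = 34 / 2 = 17

Answer: 17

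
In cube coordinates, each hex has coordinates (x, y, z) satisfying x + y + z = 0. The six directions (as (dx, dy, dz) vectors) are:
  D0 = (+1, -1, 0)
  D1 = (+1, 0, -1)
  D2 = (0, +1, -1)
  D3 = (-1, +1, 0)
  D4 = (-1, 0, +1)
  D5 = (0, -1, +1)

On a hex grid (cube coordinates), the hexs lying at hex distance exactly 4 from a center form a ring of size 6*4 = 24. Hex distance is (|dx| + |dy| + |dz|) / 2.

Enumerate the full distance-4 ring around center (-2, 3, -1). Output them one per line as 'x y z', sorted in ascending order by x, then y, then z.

Answer: -6 3 3
-6 4 2
-6 5 1
-6 6 0
-6 7 -1
-5 2 3
-5 7 -2
-4 1 3
-4 7 -3
-3 0 3
-3 7 -4
-2 -1 3
-2 7 -5
-1 -1 2
-1 6 -5
0 -1 1
0 5 -5
1 -1 0
1 4 -5
2 -1 -1
2 0 -2
2 1 -3
2 2 -4
2 3 -5

Derivation:
Walk ring at distance 4 from (-2, 3, -1):
Start at center + D4*4 = (-6, 3, 3)
  hex 0: (-6, 3, 3)
  hex 1: (-5, 2, 3)
  hex 2: (-4, 1, 3)
  hex 3: (-3, 0, 3)
  hex 4: (-2, -1, 3)
  hex 5: (-1, -1, 2)
  hex 6: (0, -1, 1)
  hex 7: (1, -1, 0)
  hex 8: (2, -1, -1)
  hex 9: (2, 0, -2)
  hex 10: (2, 1, -3)
  hex 11: (2, 2, -4)
  hex 12: (2, 3, -5)
  hex 13: (1, 4, -5)
  hex 14: (0, 5, -5)
  hex 15: (-1, 6, -5)
  hex 16: (-2, 7, -5)
  hex 17: (-3, 7, -4)
  hex 18: (-4, 7, -3)
  hex 19: (-5, 7, -2)
  hex 20: (-6, 7, -1)
  hex 21: (-6, 6, 0)
  hex 22: (-6, 5, 1)
  hex 23: (-6, 4, 2)
Sorted: 24 hexes.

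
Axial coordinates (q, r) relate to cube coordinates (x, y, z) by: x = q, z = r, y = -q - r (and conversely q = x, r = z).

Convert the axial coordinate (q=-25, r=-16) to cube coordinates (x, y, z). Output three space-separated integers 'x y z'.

Answer: -25 41 -16

Derivation:
x = q = -25
z = r = -16
y = -x - z = -(-25) - (-16) = 41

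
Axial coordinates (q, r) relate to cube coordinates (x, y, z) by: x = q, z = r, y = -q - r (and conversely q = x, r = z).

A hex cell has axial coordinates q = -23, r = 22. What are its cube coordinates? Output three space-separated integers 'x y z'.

Answer: -23 1 22

Derivation:
x = q = -23
z = r = 22
y = -x - z = -(-23) - (22) = 1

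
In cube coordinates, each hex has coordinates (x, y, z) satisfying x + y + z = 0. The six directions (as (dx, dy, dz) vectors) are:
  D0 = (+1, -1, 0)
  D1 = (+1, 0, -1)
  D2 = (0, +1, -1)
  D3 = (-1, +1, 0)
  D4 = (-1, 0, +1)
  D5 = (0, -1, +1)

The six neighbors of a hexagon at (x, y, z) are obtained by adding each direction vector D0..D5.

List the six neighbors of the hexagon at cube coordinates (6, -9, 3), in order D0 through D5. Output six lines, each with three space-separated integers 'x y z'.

Answer: 7 -10 3
7 -9 2
6 -8 2
5 -8 3
5 -9 4
6 -10 4

Derivation:
Center: (6, -9, 3). Add each direction:
  D0: (6, -9, 3) + (1, -1, 0) = (7, -10, 3)
  D1: (6, -9, 3) + (1, 0, -1) = (7, -9, 2)
  D2: (6, -9, 3) + (0, 1, -1) = (6, -8, 2)
  D3: (6, -9, 3) + (-1, 1, 0) = (5, -8, 3)
  D4: (6, -9, 3) + (-1, 0, 1) = (5, -9, 4)
  D5: (6, -9, 3) + (0, -1, 1) = (6, -10, 4)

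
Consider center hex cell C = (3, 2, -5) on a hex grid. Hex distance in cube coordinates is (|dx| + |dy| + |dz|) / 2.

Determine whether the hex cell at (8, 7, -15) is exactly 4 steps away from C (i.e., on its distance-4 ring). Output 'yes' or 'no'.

|px - cx| = |8 - 3| = 5
|py - cy| = |7 - 2| = 5
|pz - cz| = |-15 - (-5)| = 10
distance = (5+5+10)/2 = 20/2 = 10
radius = 4; distance != radius -> no

Answer: no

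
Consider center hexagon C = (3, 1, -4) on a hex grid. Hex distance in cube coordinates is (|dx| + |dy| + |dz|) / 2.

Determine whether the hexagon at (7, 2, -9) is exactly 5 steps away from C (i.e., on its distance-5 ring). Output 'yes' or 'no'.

Answer: yes

Derivation:
|px - cx| = |7 - 3| = 4
|py - cy| = |2 - 1| = 1
|pz - cz| = |-9 - (-4)| = 5
distance = (4+1+5)/2 = 10/2 = 5
radius = 5; distance == radius -> yes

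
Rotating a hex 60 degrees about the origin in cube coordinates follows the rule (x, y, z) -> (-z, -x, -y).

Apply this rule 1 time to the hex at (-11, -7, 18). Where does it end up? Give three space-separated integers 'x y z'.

Answer: -18 11 7

Derivation:
Start: (-11, -7, 18)
Step 1: (-11, -7, 18) -> (-(18), -(-11), -(-7)) = (-18, 11, 7)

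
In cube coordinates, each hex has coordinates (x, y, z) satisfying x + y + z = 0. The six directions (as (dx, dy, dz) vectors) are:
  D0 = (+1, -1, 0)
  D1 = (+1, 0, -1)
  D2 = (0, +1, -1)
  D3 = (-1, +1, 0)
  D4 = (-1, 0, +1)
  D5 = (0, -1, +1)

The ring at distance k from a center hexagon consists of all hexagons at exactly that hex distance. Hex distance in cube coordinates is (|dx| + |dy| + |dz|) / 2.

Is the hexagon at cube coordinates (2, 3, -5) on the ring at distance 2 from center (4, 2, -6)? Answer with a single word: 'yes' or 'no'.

Answer: yes

Derivation:
|px - cx| = |2 - 4| = 2
|py - cy| = |3 - 2| = 1
|pz - cz| = |-5 - (-6)| = 1
distance = (2+1+1)/2 = 4/2 = 2
radius = 2; distance == radius -> yes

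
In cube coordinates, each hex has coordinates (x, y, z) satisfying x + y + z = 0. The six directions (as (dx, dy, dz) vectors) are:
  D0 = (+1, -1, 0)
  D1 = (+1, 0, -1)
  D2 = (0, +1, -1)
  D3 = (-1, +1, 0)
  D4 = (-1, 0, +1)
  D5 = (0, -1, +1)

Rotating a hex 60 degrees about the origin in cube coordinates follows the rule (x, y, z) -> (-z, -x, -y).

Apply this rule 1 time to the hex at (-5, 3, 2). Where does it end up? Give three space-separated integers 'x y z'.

Answer: -2 5 -3

Derivation:
Start: (-5, 3, 2)
Step 1: (-5, 3, 2) -> (-(2), -(-5), -(3)) = (-2, 5, -3)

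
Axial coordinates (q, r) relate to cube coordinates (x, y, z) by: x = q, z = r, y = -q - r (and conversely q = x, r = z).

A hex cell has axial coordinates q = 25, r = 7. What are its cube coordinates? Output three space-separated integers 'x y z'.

Answer: 25 -32 7

Derivation:
x = q = 25
z = r = 7
y = -x - z = -(25) - (7) = -32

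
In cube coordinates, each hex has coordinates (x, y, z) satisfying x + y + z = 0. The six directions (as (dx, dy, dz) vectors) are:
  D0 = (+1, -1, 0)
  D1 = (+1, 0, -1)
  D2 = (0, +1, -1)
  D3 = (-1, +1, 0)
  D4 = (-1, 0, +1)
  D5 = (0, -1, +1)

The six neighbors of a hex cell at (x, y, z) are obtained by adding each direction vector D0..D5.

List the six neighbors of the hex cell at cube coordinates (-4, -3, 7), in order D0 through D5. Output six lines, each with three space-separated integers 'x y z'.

Answer: -3 -4 7
-3 -3 6
-4 -2 6
-5 -2 7
-5 -3 8
-4 -4 8

Derivation:
Center: (-4, -3, 7). Add each direction:
  D0: (-4, -3, 7) + (1, -1, 0) = (-3, -4, 7)
  D1: (-4, -3, 7) + (1, 0, -1) = (-3, -3, 6)
  D2: (-4, -3, 7) + (0, 1, -1) = (-4, -2, 6)
  D3: (-4, -3, 7) + (-1, 1, 0) = (-5, -2, 7)
  D4: (-4, -3, 7) + (-1, 0, 1) = (-5, -3, 8)
  D5: (-4, -3, 7) + (0, -1, 1) = (-4, -4, 8)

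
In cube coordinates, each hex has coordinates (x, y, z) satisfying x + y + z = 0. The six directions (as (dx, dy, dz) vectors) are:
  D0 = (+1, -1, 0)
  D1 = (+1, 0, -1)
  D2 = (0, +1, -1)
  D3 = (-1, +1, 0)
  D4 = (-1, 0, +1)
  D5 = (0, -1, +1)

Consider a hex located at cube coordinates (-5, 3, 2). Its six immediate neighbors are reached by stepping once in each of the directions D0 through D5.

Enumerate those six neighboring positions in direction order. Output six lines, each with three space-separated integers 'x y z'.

Answer: -4 2 2
-4 3 1
-5 4 1
-6 4 2
-6 3 3
-5 2 3

Derivation:
Center: (-5, 3, 2). Add each direction:
  D0: (-5, 3, 2) + (1, -1, 0) = (-4, 2, 2)
  D1: (-5, 3, 2) + (1, 0, -1) = (-4, 3, 1)
  D2: (-5, 3, 2) + (0, 1, -1) = (-5, 4, 1)
  D3: (-5, 3, 2) + (-1, 1, 0) = (-6, 4, 2)
  D4: (-5, 3, 2) + (-1, 0, 1) = (-6, 3, 3)
  D5: (-5, 3, 2) + (0, -1, 1) = (-5, 2, 3)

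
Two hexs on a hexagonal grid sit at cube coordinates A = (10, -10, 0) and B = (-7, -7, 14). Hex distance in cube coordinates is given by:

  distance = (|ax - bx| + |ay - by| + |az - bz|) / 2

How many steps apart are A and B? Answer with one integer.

|ax - bx| = |10 - (-7)| = 17
|ay - by| = |-10 - (-7)| = 3
|az - bz| = |0 - 14| = 14
distance = (17 + 3 + 14) / 2 = 34 / 2 = 17

Answer: 17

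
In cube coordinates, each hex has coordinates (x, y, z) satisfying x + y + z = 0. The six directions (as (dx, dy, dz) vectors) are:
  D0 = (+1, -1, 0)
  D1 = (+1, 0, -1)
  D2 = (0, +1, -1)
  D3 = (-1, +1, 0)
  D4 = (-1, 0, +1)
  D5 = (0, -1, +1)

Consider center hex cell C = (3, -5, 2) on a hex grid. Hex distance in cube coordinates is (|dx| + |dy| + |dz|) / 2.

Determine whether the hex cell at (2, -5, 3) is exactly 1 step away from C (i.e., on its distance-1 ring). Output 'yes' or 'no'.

Answer: yes

Derivation:
|px - cx| = |2 - 3| = 1
|py - cy| = |-5 - (-5)| = 0
|pz - cz| = |3 - 2| = 1
distance = (1+0+1)/2 = 2/2 = 1
radius = 1; distance == radius -> yes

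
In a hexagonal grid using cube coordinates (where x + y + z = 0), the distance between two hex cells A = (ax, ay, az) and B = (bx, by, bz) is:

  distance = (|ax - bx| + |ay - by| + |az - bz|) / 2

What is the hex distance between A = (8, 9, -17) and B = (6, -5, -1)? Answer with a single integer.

Answer: 16

Derivation:
|ax - bx| = |8 - 6| = 2
|ay - by| = |9 - (-5)| = 14
|az - bz| = |-17 - (-1)| = 16
distance = (2 + 14 + 16) / 2 = 32 / 2 = 16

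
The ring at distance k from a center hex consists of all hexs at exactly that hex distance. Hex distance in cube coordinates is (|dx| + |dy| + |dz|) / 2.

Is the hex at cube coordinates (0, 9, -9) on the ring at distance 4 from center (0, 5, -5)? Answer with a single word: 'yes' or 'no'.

Answer: yes

Derivation:
|px - cx| = |0 - 0| = 0
|py - cy| = |9 - 5| = 4
|pz - cz| = |-9 - (-5)| = 4
distance = (0+4+4)/2 = 8/2 = 4
radius = 4; distance == radius -> yes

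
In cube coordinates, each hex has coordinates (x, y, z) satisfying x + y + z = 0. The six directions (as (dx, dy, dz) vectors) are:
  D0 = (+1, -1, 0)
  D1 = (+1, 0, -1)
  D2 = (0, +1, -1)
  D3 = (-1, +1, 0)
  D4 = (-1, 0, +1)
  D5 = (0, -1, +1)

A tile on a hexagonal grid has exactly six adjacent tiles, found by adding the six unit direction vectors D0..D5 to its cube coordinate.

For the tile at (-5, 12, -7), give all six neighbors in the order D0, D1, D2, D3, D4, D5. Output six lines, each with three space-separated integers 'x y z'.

Answer: -4 11 -7
-4 12 -8
-5 13 -8
-6 13 -7
-6 12 -6
-5 11 -6

Derivation:
Center: (-5, 12, -7). Add each direction:
  D0: (-5, 12, -7) + (1, -1, 0) = (-4, 11, -7)
  D1: (-5, 12, -7) + (1, 0, -1) = (-4, 12, -8)
  D2: (-5, 12, -7) + (0, 1, -1) = (-5, 13, -8)
  D3: (-5, 12, -7) + (-1, 1, 0) = (-6, 13, -7)
  D4: (-5, 12, -7) + (-1, 0, 1) = (-6, 12, -6)
  D5: (-5, 12, -7) + (0, -1, 1) = (-5, 11, -6)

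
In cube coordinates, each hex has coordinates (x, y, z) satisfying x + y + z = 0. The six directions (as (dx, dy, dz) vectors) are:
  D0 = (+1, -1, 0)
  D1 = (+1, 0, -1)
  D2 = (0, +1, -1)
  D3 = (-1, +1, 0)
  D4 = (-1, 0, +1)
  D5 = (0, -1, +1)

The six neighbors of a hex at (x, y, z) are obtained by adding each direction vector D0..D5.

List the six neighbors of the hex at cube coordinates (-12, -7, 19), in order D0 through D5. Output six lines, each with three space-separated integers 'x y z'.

Center: (-12, -7, 19). Add each direction:
  D0: (-12, -7, 19) + (1, -1, 0) = (-11, -8, 19)
  D1: (-12, -7, 19) + (1, 0, -1) = (-11, -7, 18)
  D2: (-12, -7, 19) + (0, 1, -1) = (-12, -6, 18)
  D3: (-12, -7, 19) + (-1, 1, 0) = (-13, -6, 19)
  D4: (-12, -7, 19) + (-1, 0, 1) = (-13, -7, 20)
  D5: (-12, -7, 19) + (0, -1, 1) = (-12, -8, 20)

Answer: -11 -8 19
-11 -7 18
-12 -6 18
-13 -6 19
-13 -7 20
-12 -8 20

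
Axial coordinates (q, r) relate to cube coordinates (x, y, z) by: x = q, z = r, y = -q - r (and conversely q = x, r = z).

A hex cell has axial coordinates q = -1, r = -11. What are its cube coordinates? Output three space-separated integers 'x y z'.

x = q = -1
z = r = -11
y = -x - z = -(-1) - (-11) = 12

Answer: -1 12 -11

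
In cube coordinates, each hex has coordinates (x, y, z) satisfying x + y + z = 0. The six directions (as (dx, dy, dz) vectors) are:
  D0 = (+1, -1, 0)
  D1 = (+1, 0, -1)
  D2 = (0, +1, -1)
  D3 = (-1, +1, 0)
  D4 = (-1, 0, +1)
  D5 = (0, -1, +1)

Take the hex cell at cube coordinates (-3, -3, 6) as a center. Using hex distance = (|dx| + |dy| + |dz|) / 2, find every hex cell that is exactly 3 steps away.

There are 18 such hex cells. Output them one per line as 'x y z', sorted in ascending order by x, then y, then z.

Answer: -6 -3 9
-6 -2 8
-6 -1 7
-6 0 6
-5 -4 9
-5 0 5
-4 -5 9
-4 0 4
-3 -6 9
-3 0 3
-2 -6 8
-2 -1 3
-1 -6 7
-1 -2 3
0 -6 6
0 -5 5
0 -4 4
0 -3 3

Derivation:
Walk ring at distance 3 from (-3, -3, 6):
Start at center + D4*3 = (-6, -3, 9)
  hex 0: (-6, -3, 9)
  hex 1: (-5, -4, 9)
  hex 2: (-4, -5, 9)
  hex 3: (-3, -6, 9)
  hex 4: (-2, -6, 8)
  hex 5: (-1, -6, 7)
  hex 6: (0, -6, 6)
  hex 7: (0, -5, 5)
  hex 8: (0, -4, 4)
  hex 9: (0, -3, 3)
  hex 10: (-1, -2, 3)
  hex 11: (-2, -1, 3)
  hex 12: (-3, 0, 3)
  hex 13: (-4, 0, 4)
  hex 14: (-5, 0, 5)
  hex 15: (-6, 0, 6)
  hex 16: (-6, -1, 7)
  hex 17: (-6, -2, 8)
Sorted: 18 hexes.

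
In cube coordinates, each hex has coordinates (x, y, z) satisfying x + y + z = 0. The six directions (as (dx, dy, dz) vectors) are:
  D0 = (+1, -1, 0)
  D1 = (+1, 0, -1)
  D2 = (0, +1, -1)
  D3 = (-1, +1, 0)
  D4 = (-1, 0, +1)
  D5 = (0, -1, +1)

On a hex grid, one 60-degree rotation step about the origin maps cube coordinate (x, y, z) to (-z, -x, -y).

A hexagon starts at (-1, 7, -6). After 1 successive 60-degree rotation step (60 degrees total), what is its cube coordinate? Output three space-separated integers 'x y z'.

Start: (-1, 7, -6)
Step 1: (-1, 7, -6) -> (-(-6), -(-1), -(7)) = (6, 1, -7)

Answer: 6 1 -7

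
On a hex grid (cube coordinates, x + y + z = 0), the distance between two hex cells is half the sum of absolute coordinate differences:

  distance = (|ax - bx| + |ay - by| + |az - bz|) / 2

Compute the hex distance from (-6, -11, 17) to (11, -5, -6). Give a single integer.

Answer: 23

Derivation:
|ax - bx| = |-6 - 11| = 17
|ay - by| = |-11 - (-5)| = 6
|az - bz| = |17 - (-6)| = 23
distance = (17 + 6 + 23) / 2 = 46 / 2 = 23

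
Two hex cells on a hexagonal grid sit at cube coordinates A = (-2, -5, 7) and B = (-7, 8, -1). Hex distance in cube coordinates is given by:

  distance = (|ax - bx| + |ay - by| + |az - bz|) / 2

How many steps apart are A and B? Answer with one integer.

|ax - bx| = |-2 - (-7)| = 5
|ay - by| = |-5 - 8| = 13
|az - bz| = |7 - (-1)| = 8
distance = (5 + 13 + 8) / 2 = 26 / 2 = 13

Answer: 13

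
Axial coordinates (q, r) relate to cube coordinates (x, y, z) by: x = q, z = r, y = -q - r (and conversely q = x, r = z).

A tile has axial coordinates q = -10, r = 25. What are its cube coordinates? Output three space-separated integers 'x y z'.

Answer: -10 -15 25

Derivation:
x = q = -10
z = r = 25
y = -x - z = -(-10) - (25) = -15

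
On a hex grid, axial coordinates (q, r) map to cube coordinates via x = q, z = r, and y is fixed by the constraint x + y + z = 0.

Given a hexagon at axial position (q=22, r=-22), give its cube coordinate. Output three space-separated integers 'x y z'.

Answer: 22 0 -22

Derivation:
x = q = 22
z = r = -22
y = -x - z = -(22) - (-22) = 0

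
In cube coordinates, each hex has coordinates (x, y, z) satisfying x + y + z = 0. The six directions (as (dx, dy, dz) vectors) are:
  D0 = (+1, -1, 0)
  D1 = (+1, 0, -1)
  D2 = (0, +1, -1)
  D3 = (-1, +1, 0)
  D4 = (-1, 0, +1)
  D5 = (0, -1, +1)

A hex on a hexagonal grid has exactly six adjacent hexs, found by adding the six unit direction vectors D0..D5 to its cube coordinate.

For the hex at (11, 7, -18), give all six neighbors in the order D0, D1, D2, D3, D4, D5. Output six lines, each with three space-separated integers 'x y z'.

Answer: 12 6 -18
12 7 -19
11 8 -19
10 8 -18
10 7 -17
11 6 -17

Derivation:
Center: (11, 7, -18). Add each direction:
  D0: (11, 7, -18) + (1, -1, 0) = (12, 6, -18)
  D1: (11, 7, -18) + (1, 0, -1) = (12, 7, -19)
  D2: (11, 7, -18) + (0, 1, -1) = (11, 8, -19)
  D3: (11, 7, -18) + (-1, 1, 0) = (10, 8, -18)
  D4: (11, 7, -18) + (-1, 0, 1) = (10, 7, -17)
  D5: (11, 7, -18) + (0, -1, 1) = (11, 6, -17)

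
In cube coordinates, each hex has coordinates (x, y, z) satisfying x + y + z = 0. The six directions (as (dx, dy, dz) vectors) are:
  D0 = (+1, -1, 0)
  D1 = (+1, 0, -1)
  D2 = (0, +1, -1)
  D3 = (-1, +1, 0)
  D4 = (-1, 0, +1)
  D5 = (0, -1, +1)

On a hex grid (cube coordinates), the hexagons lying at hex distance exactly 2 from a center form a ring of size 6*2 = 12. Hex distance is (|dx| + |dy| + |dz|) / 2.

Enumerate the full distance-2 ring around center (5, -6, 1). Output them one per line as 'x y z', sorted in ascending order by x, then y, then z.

Answer: 3 -6 3
3 -5 2
3 -4 1
4 -7 3
4 -4 0
5 -8 3
5 -4 -1
6 -8 2
6 -5 -1
7 -8 1
7 -7 0
7 -6 -1

Derivation:
Walk ring at distance 2 from (5, -6, 1):
Start at center + D4*2 = (3, -6, 3)
  hex 0: (3, -6, 3)
  hex 1: (4, -7, 3)
  hex 2: (5, -8, 3)
  hex 3: (6, -8, 2)
  hex 4: (7, -8, 1)
  hex 5: (7, -7, 0)
  hex 6: (7, -6, -1)
  hex 7: (6, -5, -1)
  hex 8: (5, -4, -1)
  hex 9: (4, -4, 0)
  hex 10: (3, -4, 1)
  hex 11: (3, -5, 2)
Sorted: 12 hexes.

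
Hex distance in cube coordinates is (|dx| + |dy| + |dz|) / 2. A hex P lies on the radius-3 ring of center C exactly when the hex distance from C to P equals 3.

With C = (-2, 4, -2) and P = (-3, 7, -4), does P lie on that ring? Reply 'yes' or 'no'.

|px - cx| = |-3 - (-2)| = 1
|py - cy| = |7 - 4| = 3
|pz - cz| = |-4 - (-2)| = 2
distance = (1+3+2)/2 = 6/2 = 3
radius = 3; distance == radius -> yes

Answer: yes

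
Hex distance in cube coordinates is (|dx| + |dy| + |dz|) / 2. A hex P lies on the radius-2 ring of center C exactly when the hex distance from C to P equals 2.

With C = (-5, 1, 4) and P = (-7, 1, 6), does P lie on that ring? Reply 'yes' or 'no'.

Answer: yes

Derivation:
|px - cx| = |-7 - (-5)| = 2
|py - cy| = |1 - 1| = 0
|pz - cz| = |6 - 4| = 2
distance = (2+0+2)/2 = 4/2 = 2
radius = 2; distance == radius -> yes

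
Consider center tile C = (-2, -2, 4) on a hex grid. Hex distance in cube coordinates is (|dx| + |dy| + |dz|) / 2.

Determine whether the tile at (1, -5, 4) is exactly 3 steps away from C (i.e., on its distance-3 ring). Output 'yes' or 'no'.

Answer: yes

Derivation:
|px - cx| = |1 - (-2)| = 3
|py - cy| = |-5 - (-2)| = 3
|pz - cz| = |4 - 4| = 0
distance = (3+3+0)/2 = 6/2 = 3
radius = 3; distance == radius -> yes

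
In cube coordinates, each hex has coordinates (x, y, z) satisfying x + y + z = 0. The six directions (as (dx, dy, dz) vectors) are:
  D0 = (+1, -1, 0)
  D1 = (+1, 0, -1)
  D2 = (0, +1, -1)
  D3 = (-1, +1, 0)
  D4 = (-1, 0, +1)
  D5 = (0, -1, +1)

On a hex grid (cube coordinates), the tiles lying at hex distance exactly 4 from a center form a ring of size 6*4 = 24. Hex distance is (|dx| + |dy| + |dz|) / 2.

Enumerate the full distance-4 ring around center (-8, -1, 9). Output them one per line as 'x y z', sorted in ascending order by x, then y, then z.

Walk ring at distance 4 from (-8, -1, 9):
Start at center + D4*4 = (-12, -1, 13)
  hex 0: (-12, -1, 13)
  hex 1: (-11, -2, 13)
  hex 2: (-10, -3, 13)
  hex 3: (-9, -4, 13)
  hex 4: (-8, -5, 13)
  hex 5: (-7, -5, 12)
  hex 6: (-6, -5, 11)
  hex 7: (-5, -5, 10)
  hex 8: (-4, -5, 9)
  hex 9: (-4, -4, 8)
  hex 10: (-4, -3, 7)
  hex 11: (-4, -2, 6)
  hex 12: (-4, -1, 5)
  hex 13: (-5, 0, 5)
  hex 14: (-6, 1, 5)
  hex 15: (-7, 2, 5)
  hex 16: (-8, 3, 5)
  hex 17: (-9, 3, 6)
  hex 18: (-10, 3, 7)
  hex 19: (-11, 3, 8)
  hex 20: (-12, 3, 9)
  hex 21: (-12, 2, 10)
  hex 22: (-12, 1, 11)
  hex 23: (-12, 0, 12)
Sorted: 24 hexes.

Answer: -12 -1 13
-12 0 12
-12 1 11
-12 2 10
-12 3 9
-11 -2 13
-11 3 8
-10 -3 13
-10 3 7
-9 -4 13
-9 3 6
-8 -5 13
-8 3 5
-7 -5 12
-7 2 5
-6 -5 11
-6 1 5
-5 -5 10
-5 0 5
-4 -5 9
-4 -4 8
-4 -3 7
-4 -2 6
-4 -1 5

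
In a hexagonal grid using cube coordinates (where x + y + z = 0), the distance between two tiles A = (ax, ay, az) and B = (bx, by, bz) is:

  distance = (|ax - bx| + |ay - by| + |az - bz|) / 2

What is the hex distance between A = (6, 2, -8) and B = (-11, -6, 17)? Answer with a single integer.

|ax - bx| = |6 - (-11)| = 17
|ay - by| = |2 - (-6)| = 8
|az - bz| = |-8 - 17| = 25
distance = (17 + 8 + 25) / 2 = 50 / 2 = 25

Answer: 25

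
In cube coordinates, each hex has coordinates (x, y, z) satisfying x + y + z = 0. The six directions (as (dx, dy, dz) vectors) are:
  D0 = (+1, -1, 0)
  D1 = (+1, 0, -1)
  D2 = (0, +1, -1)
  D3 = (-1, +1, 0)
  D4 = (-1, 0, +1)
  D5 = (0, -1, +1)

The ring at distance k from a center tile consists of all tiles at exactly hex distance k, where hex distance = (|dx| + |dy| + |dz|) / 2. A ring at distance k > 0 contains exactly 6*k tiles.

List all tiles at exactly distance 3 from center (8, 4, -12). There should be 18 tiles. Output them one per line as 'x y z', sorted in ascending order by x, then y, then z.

Walk ring at distance 3 from (8, 4, -12):
Start at center + D4*3 = (5, 4, -9)
  hex 0: (5, 4, -9)
  hex 1: (6, 3, -9)
  hex 2: (7, 2, -9)
  hex 3: (8, 1, -9)
  hex 4: (9, 1, -10)
  hex 5: (10, 1, -11)
  hex 6: (11, 1, -12)
  hex 7: (11, 2, -13)
  hex 8: (11, 3, -14)
  hex 9: (11, 4, -15)
  hex 10: (10, 5, -15)
  hex 11: (9, 6, -15)
  hex 12: (8, 7, -15)
  hex 13: (7, 7, -14)
  hex 14: (6, 7, -13)
  hex 15: (5, 7, -12)
  hex 16: (5, 6, -11)
  hex 17: (5, 5, -10)
Sorted: 18 hexes.

Answer: 5 4 -9
5 5 -10
5 6 -11
5 7 -12
6 3 -9
6 7 -13
7 2 -9
7 7 -14
8 1 -9
8 7 -15
9 1 -10
9 6 -15
10 1 -11
10 5 -15
11 1 -12
11 2 -13
11 3 -14
11 4 -15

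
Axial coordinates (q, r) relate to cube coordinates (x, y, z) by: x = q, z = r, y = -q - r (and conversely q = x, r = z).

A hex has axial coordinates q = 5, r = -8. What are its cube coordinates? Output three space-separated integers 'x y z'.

x = q = 5
z = r = -8
y = -x - z = -(5) - (-8) = 3

Answer: 5 3 -8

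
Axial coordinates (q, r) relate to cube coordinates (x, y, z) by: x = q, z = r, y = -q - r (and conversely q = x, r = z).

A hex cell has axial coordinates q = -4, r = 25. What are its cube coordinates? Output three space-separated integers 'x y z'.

x = q = -4
z = r = 25
y = -x - z = -(-4) - (25) = -21

Answer: -4 -21 25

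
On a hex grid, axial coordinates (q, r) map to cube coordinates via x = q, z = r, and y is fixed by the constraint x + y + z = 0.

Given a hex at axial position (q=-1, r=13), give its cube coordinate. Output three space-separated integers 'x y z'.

Answer: -1 -12 13

Derivation:
x = q = -1
z = r = 13
y = -x - z = -(-1) - (13) = -12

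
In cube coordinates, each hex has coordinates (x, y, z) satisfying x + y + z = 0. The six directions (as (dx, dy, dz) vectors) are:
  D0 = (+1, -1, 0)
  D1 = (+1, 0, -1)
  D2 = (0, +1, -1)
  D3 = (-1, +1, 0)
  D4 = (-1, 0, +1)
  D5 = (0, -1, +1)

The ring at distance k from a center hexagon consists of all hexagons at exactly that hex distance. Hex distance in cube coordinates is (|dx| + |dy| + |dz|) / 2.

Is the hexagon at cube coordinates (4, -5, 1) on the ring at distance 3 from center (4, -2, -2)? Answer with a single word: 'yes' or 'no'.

Answer: yes

Derivation:
|px - cx| = |4 - 4| = 0
|py - cy| = |-5 - (-2)| = 3
|pz - cz| = |1 - (-2)| = 3
distance = (0+3+3)/2 = 6/2 = 3
radius = 3; distance == radius -> yes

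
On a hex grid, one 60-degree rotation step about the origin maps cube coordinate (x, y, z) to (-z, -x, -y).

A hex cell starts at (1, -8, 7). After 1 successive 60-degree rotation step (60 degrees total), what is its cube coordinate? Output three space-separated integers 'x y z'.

Start: (1, -8, 7)
Step 1: (1, -8, 7) -> (-(7), -(1), -(-8)) = (-7, -1, 8)

Answer: -7 -1 8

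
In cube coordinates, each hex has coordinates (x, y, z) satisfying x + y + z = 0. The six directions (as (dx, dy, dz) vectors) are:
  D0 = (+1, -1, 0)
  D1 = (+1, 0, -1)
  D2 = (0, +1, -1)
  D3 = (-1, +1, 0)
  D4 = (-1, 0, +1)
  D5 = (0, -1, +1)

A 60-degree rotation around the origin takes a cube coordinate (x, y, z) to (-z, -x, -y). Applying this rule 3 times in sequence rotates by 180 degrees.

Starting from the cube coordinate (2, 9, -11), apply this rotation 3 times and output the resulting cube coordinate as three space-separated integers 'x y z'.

Start: (2, 9, -11)
Step 1: (2, 9, -11) -> (-(-11), -(2), -(9)) = (11, -2, -9)
Step 2: (11, -2, -9) -> (-(-9), -(11), -(-2)) = (9, -11, 2)
Step 3: (9, -11, 2) -> (-(2), -(9), -(-11)) = (-2, -9, 11)

Answer: -2 -9 11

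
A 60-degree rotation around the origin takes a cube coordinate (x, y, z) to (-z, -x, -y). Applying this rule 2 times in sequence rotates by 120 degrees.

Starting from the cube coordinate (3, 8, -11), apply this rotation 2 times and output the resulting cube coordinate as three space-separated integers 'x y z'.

Start: (3, 8, -11)
Step 1: (3, 8, -11) -> (-(-11), -(3), -(8)) = (11, -3, -8)
Step 2: (11, -3, -8) -> (-(-8), -(11), -(-3)) = (8, -11, 3)

Answer: 8 -11 3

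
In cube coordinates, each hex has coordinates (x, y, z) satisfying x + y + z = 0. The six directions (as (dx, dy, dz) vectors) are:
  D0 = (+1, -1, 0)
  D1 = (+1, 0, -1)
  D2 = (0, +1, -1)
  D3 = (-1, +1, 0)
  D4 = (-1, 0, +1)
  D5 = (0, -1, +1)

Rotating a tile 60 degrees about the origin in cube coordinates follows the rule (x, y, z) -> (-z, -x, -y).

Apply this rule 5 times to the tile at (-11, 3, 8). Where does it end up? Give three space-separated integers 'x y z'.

Answer: -3 -8 11

Derivation:
Start: (-11, 3, 8)
Step 1: (-11, 3, 8) -> (-(8), -(-11), -(3)) = (-8, 11, -3)
Step 2: (-8, 11, -3) -> (-(-3), -(-8), -(11)) = (3, 8, -11)
Step 3: (3, 8, -11) -> (-(-11), -(3), -(8)) = (11, -3, -8)
Step 4: (11, -3, -8) -> (-(-8), -(11), -(-3)) = (8, -11, 3)
Step 5: (8, -11, 3) -> (-(3), -(8), -(-11)) = (-3, -8, 11)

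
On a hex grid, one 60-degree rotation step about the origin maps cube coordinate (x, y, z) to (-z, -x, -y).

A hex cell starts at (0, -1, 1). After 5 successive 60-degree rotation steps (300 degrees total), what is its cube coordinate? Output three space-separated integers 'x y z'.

Start: (0, -1, 1)
Step 1: (0, -1, 1) -> (-(1), -(0), -(-1)) = (-1, 0, 1)
Step 2: (-1, 0, 1) -> (-(1), -(-1), -(0)) = (-1, 1, 0)
Step 3: (-1, 1, 0) -> (-(0), -(-1), -(1)) = (0, 1, -1)
Step 4: (0, 1, -1) -> (-(-1), -(0), -(1)) = (1, 0, -1)
Step 5: (1, 0, -1) -> (-(-1), -(1), -(0)) = (1, -1, 0)

Answer: 1 -1 0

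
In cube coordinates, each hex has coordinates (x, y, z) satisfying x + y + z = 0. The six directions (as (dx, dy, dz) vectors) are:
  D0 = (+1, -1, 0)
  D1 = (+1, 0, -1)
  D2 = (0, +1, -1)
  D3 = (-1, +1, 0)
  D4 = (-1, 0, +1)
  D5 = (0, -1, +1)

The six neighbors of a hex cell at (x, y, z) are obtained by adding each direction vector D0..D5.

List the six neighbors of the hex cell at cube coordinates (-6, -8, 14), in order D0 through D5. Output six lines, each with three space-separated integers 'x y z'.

Center: (-6, -8, 14). Add each direction:
  D0: (-6, -8, 14) + (1, -1, 0) = (-5, -9, 14)
  D1: (-6, -8, 14) + (1, 0, -1) = (-5, -8, 13)
  D2: (-6, -8, 14) + (0, 1, -1) = (-6, -7, 13)
  D3: (-6, -8, 14) + (-1, 1, 0) = (-7, -7, 14)
  D4: (-6, -8, 14) + (-1, 0, 1) = (-7, -8, 15)
  D5: (-6, -8, 14) + (0, -1, 1) = (-6, -9, 15)

Answer: -5 -9 14
-5 -8 13
-6 -7 13
-7 -7 14
-7 -8 15
-6 -9 15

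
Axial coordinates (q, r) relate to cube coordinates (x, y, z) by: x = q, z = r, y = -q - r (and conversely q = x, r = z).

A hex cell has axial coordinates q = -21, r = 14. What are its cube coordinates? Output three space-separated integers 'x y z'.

Answer: -21 7 14

Derivation:
x = q = -21
z = r = 14
y = -x - z = -(-21) - (14) = 7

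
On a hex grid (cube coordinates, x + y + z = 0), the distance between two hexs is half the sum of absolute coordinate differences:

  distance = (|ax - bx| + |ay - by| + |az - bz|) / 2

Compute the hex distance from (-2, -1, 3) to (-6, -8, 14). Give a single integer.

Answer: 11

Derivation:
|ax - bx| = |-2 - (-6)| = 4
|ay - by| = |-1 - (-8)| = 7
|az - bz| = |3 - 14| = 11
distance = (4 + 7 + 11) / 2 = 22 / 2 = 11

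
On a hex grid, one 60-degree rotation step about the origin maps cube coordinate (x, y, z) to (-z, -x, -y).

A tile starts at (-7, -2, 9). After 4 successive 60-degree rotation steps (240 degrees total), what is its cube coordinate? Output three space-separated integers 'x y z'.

Answer: 9 -7 -2

Derivation:
Start: (-7, -2, 9)
Step 1: (-7, -2, 9) -> (-(9), -(-7), -(-2)) = (-9, 7, 2)
Step 2: (-9, 7, 2) -> (-(2), -(-9), -(7)) = (-2, 9, -7)
Step 3: (-2, 9, -7) -> (-(-7), -(-2), -(9)) = (7, 2, -9)
Step 4: (7, 2, -9) -> (-(-9), -(7), -(2)) = (9, -7, -2)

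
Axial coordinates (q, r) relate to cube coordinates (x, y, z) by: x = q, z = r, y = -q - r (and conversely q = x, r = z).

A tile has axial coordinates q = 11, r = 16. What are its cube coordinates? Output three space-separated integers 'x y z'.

x = q = 11
z = r = 16
y = -x - z = -(11) - (16) = -27

Answer: 11 -27 16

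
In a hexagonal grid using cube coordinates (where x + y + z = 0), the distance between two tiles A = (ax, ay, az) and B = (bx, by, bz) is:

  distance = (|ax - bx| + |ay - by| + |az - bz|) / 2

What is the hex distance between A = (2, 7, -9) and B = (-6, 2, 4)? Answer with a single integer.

Answer: 13

Derivation:
|ax - bx| = |2 - (-6)| = 8
|ay - by| = |7 - 2| = 5
|az - bz| = |-9 - 4| = 13
distance = (8 + 5 + 13) / 2 = 26 / 2 = 13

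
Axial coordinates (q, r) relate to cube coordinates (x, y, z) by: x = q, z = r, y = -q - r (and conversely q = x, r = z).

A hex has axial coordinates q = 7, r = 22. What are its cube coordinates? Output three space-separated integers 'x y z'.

x = q = 7
z = r = 22
y = -x - z = -(7) - (22) = -29

Answer: 7 -29 22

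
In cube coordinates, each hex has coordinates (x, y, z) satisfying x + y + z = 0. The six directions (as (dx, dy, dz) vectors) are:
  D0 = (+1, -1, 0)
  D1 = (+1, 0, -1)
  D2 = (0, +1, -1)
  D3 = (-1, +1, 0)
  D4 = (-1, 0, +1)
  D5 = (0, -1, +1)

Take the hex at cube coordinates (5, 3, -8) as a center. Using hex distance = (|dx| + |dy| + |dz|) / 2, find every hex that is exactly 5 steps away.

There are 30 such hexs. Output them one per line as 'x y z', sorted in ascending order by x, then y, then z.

Answer: 0 3 -3
0 4 -4
0 5 -5
0 6 -6
0 7 -7
0 8 -8
1 2 -3
1 8 -9
2 1 -3
2 8 -10
3 0 -3
3 8 -11
4 -1 -3
4 8 -12
5 -2 -3
5 8 -13
6 -2 -4
6 7 -13
7 -2 -5
7 6 -13
8 -2 -6
8 5 -13
9 -2 -7
9 4 -13
10 -2 -8
10 -1 -9
10 0 -10
10 1 -11
10 2 -12
10 3 -13

Derivation:
Walk ring at distance 5 from (5, 3, -8):
Start at center + D4*5 = (0, 3, -3)
  hex 0: (0, 3, -3)
  hex 1: (1, 2, -3)
  hex 2: (2, 1, -3)
  hex 3: (3, 0, -3)
  hex 4: (4, -1, -3)
  hex 5: (5, -2, -3)
  hex 6: (6, -2, -4)
  hex 7: (7, -2, -5)
  hex 8: (8, -2, -6)
  hex 9: (9, -2, -7)
  hex 10: (10, -2, -8)
  hex 11: (10, -1, -9)
  hex 12: (10, 0, -10)
  hex 13: (10, 1, -11)
  hex 14: (10, 2, -12)
  hex 15: (10, 3, -13)
  hex 16: (9, 4, -13)
  hex 17: (8, 5, -13)
  hex 18: (7, 6, -13)
  hex 19: (6, 7, -13)
  hex 20: (5, 8, -13)
  hex 21: (4, 8, -12)
  hex 22: (3, 8, -11)
  hex 23: (2, 8, -10)
  hex 24: (1, 8, -9)
  hex 25: (0, 8, -8)
  hex 26: (0, 7, -7)
  hex 27: (0, 6, -6)
  hex 28: (0, 5, -5)
  hex 29: (0, 4, -4)
Sorted: 30 hexes.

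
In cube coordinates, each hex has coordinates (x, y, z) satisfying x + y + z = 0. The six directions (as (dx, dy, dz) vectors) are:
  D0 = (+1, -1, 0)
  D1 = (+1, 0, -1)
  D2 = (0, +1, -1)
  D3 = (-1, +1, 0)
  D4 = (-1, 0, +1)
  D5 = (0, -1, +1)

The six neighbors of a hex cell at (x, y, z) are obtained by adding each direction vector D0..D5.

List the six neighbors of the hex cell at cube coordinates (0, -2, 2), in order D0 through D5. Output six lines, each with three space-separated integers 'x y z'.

Center: (0, -2, 2). Add each direction:
  D0: (0, -2, 2) + (1, -1, 0) = (1, -3, 2)
  D1: (0, -2, 2) + (1, 0, -1) = (1, -2, 1)
  D2: (0, -2, 2) + (0, 1, -1) = (0, -1, 1)
  D3: (0, -2, 2) + (-1, 1, 0) = (-1, -1, 2)
  D4: (0, -2, 2) + (-1, 0, 1) = (-1, -2, 3)
  D5: (0, -2, 2) + (0, -1, 1) = (0, -3, 3)

Answer: 1 -3 2
1 -2 1
0 -1 1
-1 -1 2
-1 -2 3
0 -3 3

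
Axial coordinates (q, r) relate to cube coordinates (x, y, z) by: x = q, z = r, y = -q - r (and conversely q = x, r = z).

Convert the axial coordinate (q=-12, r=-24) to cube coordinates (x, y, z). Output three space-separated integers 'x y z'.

x = q = -12
z = r = -24
y = -x - z = -(-12) - (-24) = 36

Answer: -12 36 -24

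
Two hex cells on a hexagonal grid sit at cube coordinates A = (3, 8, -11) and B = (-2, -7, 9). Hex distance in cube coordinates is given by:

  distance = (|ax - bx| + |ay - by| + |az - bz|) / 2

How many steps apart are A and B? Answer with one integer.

|ax - bx| = |3 - (-2)| = 5
|ay - by| = |8 - (-7)| = 15
|az - bz| = |-11 - 9| = 20
distance = (5 + 15 + 20) / 2 = 40 / 2 = 20

Answer: 20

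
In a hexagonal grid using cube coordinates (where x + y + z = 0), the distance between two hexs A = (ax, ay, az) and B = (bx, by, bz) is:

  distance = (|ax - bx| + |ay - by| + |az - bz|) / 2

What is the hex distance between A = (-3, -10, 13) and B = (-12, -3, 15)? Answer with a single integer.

|ax - bx| = |-3 - (-12)| = 9
|ay - by| = |-10 - (-3)| = 7
|az - bz| = |13 - 15| = 2
distance = (9 + 7 + 2) / 2 = 18 / 2 = 9

Answer: 9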